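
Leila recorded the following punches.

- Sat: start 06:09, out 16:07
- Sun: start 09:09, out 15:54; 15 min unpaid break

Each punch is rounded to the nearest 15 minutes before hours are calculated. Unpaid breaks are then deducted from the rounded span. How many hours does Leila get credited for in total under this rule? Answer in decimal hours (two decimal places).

16.25 hours

Sat: in 06:09→06:15, out 16:07→16:00; 9 h 45 min
Sun: in 09:09→09:15, out 15:54→16:00; 6 h 45 min − 15 min = 6 h 30 min
Total credited: 16 h 15 min.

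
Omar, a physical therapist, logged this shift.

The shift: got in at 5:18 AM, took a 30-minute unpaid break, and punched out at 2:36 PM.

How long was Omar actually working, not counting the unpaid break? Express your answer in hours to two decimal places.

8.80 hours

The shift: 5:18 AM–2:36 PM = 9 h 18 min; less 30 min break → 8 h 48 min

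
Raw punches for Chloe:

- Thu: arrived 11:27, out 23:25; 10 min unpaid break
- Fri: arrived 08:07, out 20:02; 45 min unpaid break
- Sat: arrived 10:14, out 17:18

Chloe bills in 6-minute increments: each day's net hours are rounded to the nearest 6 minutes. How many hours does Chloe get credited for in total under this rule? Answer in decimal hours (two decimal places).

30.10 hours

Thu: 11:27–23:25 = 11 h 58 min − 10 min = 11 h 48 min → rounds to 11 h 48 min
Fri: 08:07–20:02 = 11 h 55 min − 45 min = 11 h 10 min → rounds to 11 h 12 min
Sat: 10:14–17:18 = 7 h 4 min → rounds to 7 h 6 min
Total credited: 30 h 6 min.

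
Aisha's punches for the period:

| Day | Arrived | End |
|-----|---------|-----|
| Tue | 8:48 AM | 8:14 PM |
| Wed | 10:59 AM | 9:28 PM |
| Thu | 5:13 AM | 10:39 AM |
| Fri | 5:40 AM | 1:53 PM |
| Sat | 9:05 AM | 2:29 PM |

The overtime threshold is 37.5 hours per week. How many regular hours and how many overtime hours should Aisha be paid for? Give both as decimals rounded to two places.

Regular 37.50 hours, overtime 3.47 hours

Tue: 8:48 AM–8:14 PM = 11 h 26 min
Wed: 10:59 AM–9:28 PM = 10 h 29 min
Thu: 5:13 AM–10:39 AM = 5 h 26 min
Fri: 5:40 AM–1:53 PM = 8 h 13 min
Sat: 9:05 AM–2:29 PM = 5 h 24 min
Total worked: 40 h 58 min = 40.97 h.
Threshold 37.5 h → overtime 3 h 28 min, regular 37 h 30 min.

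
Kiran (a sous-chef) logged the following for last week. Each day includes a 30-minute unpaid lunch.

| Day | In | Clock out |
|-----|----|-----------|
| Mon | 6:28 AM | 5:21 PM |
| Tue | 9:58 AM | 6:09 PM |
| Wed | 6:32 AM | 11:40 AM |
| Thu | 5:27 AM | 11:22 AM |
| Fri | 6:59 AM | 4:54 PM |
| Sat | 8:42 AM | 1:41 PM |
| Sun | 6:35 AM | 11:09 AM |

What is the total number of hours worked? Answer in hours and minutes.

46 h 5 min

Mon: 6:28 AM–5:21 PM = 10 h 53 min; less 30 min break → 10 h 23 min
Tue: 9:58 AM–6:09 PM = 8 h 11 min; less 30 min break → 7 h 41 min
Wed: 6:32 AM–11:40 AM = 5 h 8 min; less 30 min break → 4 h 38 min
Thu: 5:27 AM–11:22 AM = 5 h 55 min; less 30 min break → 5 h 25 min
Fri: 6:59 AM–4:54 PM = 9 h 55 min; less 30 min break → 9 h 25 min
Sat: 8:42 AM–1:41 PM = 4 h 59 min; less 30 min break → 4 h 29 min
Sun: 6:35 AM–11:09 AM = 4 h 34 min; less 30 min break → 4 h 4 min
Total: 10 h 23 min + 7 h 41 min + 4 h 38 min + 5 h 25 min + 9 h 25 min + 4 h 29 min + 4 h 4 min = 46 h 5 min.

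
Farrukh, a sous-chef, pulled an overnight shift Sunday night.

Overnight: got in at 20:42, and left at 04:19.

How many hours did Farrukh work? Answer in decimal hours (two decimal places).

7.62 hours

Overnight: 20:42 → midnight = 3 h 18 min; midnight → 04:19 = 4 h 19 min; span 7 h 37 min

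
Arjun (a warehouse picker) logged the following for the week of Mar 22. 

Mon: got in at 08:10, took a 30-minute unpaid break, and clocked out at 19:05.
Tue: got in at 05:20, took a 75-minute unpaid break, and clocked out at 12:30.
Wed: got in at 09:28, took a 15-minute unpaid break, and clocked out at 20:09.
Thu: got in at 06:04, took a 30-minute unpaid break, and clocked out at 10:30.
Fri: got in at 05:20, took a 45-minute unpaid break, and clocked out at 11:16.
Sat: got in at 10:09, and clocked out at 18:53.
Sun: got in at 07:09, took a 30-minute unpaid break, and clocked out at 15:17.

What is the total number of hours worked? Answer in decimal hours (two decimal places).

52.25 hours

Mon: 08:10–19:05 = 10 h 55 min; less 30 min break → 10 h 25 min
Tue: 05:20–12:30 = 7 h 10 min; less 75 min break → 5 h 55 min
Wed: 09:28–20:09 = 10 h 41 min; less 15 min break → 10 h 26 min
Thu: 06:04–10:30 = 4 h 26 min; less 30 min break → 3 h 56 min
Fri: 05:20–11:16 = 5 h 56 min; less 45 min break → 5 h 11 min
Sat: 10:09–18:53 = 8 h 44 min
Sun: 07:09–15:17 = 8 h 8 min; less 30 min break → 7 h 38 min
Total: 10 h 25 min + 5 h 55 min + 10 h 26 min + 3 h 56 min + 5 h 11 min + 8 h 44 min + 7 h 38 min = 52 h 15 min.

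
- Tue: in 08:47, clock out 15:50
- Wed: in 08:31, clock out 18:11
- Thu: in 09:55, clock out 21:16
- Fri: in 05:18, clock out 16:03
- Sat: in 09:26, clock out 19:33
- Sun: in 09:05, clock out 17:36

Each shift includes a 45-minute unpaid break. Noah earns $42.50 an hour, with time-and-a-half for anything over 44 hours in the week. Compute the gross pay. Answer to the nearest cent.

Tue: 08:47–15:50 = 7 h 3 min; less 45 min break → 6 h 18 min
Wed: 08:31–18:11 = 9 h 40 min; less 45 min break → 8 h 55 min
Thu: 09:55–21:16 = 11 h 21 min; less 45 min break → 10 h 36 min
Fri: 05:18–16:03 = 10 h 45 min; less 45 min break → 10 h 0 min
Sat: 09:26–19:33 = 10 h 7 min; less 45 min break → 9 h 22 min
Sun: 09:05–17:36 = 8 h 31 min; less 45 min break → 7 h 46 min
Total worked: 52 h 57 min = 3177 min.
Regular 44 h 0 min = 2640 min at $42.50/h; overtime 8 h 57 min = 537 min at $63.75/h.
Pay = (2640 × $42.50 + 537 × $63.75) ÷ 60 = $2440.56.

$2440.56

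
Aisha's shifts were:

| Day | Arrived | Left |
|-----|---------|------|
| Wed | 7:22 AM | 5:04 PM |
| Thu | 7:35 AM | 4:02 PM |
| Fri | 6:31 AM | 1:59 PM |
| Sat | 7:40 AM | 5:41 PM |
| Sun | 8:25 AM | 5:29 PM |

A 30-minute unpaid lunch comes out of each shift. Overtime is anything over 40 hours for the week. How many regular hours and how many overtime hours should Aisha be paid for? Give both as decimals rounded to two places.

Regular 40.00 hours, overtime 2.20 hours

Wed: 7:22 AM–5:04 PM = 9 h 42 min; less 30 min break → 9 h 12 min
Thu: 7:35 AM–4:02 PM = 8 h 27 min; less 30 min break → 7 h 57 min
Fri: 6:31 AM–1:59 PM = 7 h 28 min; less 30 min break → 6 h 58 min
Sat: 7:40 AM–5:41 PM = 10 h 1 min; less 30 min break → 9 h 31 min
Sun: 8:25 AM–5:29 PM = 9 h 4 min; less 30 min break → 8 h 34 min
Total worked: 42 h 12 min = 42.20 h.
Threshold 40 h → overtime 2 h 12 min, regular 40 h 0 min.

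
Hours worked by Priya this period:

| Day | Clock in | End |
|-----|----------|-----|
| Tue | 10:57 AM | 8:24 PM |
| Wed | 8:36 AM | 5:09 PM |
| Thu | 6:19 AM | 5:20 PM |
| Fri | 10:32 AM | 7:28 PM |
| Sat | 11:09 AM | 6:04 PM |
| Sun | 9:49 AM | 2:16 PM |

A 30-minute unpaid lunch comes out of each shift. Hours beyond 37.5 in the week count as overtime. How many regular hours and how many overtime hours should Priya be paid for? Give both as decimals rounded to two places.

Regular 37.50 hours, overtime 8.82 hours

Tue: 10:57 AM–8:24 PM = 9 h 27 min; less 30 min break → 8 h 57 min
Wed: 8:36 AM–5:09 PM = 8 h 33 min; less 30 min break → 8 h 3 min
Thu: 6:19 AM–5:20 PM = 11 h 1 min; less 30 min break → 10 h 31 min
Fri: 10:32 AM–7:28 PM = 8 h 56 min; less 30 min break → 8 h 26 min
Sat: 11:09 AM–6:04 PM = 6 h 55 min; less 30 min break → 6 h 25 min
Sun: 9:49 AM–2:16 PM = 4 h 27 min; less 30 min break → 3 h 57 min
Total worked: 46 h 19 min = 46.32 h.
Threshold 37.5 h → overtime 8 h 49 min, regular 37 h 30 min.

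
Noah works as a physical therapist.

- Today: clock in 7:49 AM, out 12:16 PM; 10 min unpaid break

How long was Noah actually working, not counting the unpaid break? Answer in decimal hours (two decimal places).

4.28 hours

Today: 7:49 AM–12:16 PM = 4 h 27 min; less 10 min break → 4 h 17 min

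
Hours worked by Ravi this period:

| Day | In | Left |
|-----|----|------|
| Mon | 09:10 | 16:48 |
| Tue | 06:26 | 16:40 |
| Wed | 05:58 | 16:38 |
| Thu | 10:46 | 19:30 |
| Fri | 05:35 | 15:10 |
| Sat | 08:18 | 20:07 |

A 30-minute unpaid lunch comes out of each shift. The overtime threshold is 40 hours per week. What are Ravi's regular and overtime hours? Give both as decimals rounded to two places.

Mon: 09:10–16:48 = 7 h 38 min; less 30 min break → 7 h 8 min
Tue: 06:26–16:40 = 10 h 14 min; less 30 min break → 9 h 44 min
Wed: 05:58–16:38 = 10 h 40 min; less 30 min break → 10 h 10 min
Thu: 10:46–19:30 = 8 h 44 min; less 30 min break → 8 h 14 min
Fri: 05:35–15:10 = 9 h 35 min; less 30 min break → 9 h 5 min
Sat: 08:18–20:07 = 11 h 49 min; less 30 min break → 11 h 19 min
Total worked: 55 h 40 min = 55.67 h.
Threshold 40 h → overtime 15 h 40 min, regular 40 h 0 min.

Regular 40.00 hours, overtime 15.67 hours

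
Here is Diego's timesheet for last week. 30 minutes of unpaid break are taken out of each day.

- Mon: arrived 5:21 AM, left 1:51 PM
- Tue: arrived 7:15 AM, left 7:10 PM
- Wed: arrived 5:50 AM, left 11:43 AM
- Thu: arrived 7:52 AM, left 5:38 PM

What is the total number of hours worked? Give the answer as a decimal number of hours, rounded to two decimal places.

Mon: 5:21 AM–1:51 PM = 8 h 30 min; less 30 min break → 8 h 0 min
Tue: 7:15 AM–7:10 PM = 11 h 55 min; less 30 min break → 11 h 25 min
Wed: 5:50 AM–11:43 AM = 5 h 53 min; less 30 min break → 5 h 23 min
Thu: 7:52 AM–5:38 PM = 9 h 46 min; less 30 min break → 9 h 16 min
Total: 8 h 0 min + 11 h 25 min + 5 h 23 min + 9 h 16 min = 34 h 4 min.

34.07 hours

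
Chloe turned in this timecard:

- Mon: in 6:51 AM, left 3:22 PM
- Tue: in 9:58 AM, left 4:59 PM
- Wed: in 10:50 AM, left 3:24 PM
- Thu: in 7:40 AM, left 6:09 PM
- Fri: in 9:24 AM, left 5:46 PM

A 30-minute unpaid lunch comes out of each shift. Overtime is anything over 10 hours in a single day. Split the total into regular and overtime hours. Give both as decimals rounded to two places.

Regular 36.45 hours, overtime 0.00 hours

Mon: 6:51 AM–3:22 PM = 8 h 31 min; less 30 min break → 8 h 1 min
Tue: 9:58 AM–4:59 PM = 7 h 1 min; less 30 min break → 6 h 31 min
Wed: 10:50 AM–3:24 PM = 4 h 34 min; less 30 min break → 4 h 4 min
Thu: 7:40 AM–6:09 PM = 10 h 29 min; less 30 min break → 9 h 59 min
Fri: 9:24 AM–5:46 PM = 8 h 22 min; less 30 min break → 7 h 52 min
Mon reg 8 h 1 min / OT 0 h 0 min; Tue reg 6 h 31 min / OT 0 h 0 min; Wed reg 4 h 4 min / OT 0 h 0 min; Thu reg 9 h 59 min / OT 0 h 0 min; Fri reg 7 h 52 min / OT 0 h 0 min.
Totals: regular 36 h 27 min, overtime 0 h 0 min.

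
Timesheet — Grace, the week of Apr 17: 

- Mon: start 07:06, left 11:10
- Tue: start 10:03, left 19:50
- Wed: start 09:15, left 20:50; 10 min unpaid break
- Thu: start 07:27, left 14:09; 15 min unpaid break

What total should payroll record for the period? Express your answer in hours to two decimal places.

Mon: 07:06–11:10 = 4 h 4 min
Tue: 10:03–19:50 = 9 h 47 min
Wed: 09:15–20:50 = 11 h 35 min; less 10 min break → 11 h 25 min
Thu: 07:27–14:09 = 6 h 42 min; less 15 min break → 6 h 27 min
Total: 4 h 4 min + 9 h 47 min + 11 h 25 min + 6 h 27 min = 31 h 43 min.

31.72 hours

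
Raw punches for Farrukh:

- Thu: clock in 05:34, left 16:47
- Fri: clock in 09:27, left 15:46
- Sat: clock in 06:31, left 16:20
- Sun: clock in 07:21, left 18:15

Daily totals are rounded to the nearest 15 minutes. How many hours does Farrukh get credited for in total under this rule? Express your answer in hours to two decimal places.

38.25 hours

Thu: 05:34–16:47 = 11 h 13 min → rounds to 11 h 15 min
Fri: 09:27–15:46 = 6 h 19 min → rounds to 6 h 15 min
Sat: 06:31–16:20 = 9 h 49 min → rounds to 9 h 45 min
Sun: 07:21–18:15 = 10 h 54 min → rounds to 11 h 0 min
Total credited: 38 h 15 min.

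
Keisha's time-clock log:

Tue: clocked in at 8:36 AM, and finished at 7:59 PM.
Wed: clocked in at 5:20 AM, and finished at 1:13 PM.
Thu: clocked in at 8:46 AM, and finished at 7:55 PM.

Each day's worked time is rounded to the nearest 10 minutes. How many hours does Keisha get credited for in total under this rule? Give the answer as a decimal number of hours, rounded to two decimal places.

Tue: 8:36 AM–7:59 PM = 11 h 23 min → rounds to 11 h 20 min
Wed: 5:20 AM–1:13 PM = 7 h 53 min → rounds to 7 h 50 min
Thu: 8:46 AM–7:55 PM = 11 h 9 min → rounds to 11 h 10 min
Total credited: 30 h 20 min.

30.33 hours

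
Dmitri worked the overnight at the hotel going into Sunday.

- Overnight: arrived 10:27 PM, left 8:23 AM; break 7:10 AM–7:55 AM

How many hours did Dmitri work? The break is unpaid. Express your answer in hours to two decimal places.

Overnight: 10:27 PM → midnight = 1 h 33 min; midnight → 8:23 AM = 8 h 23 min; span 9 h 56 min; less 45 min break → 9 h 11 min

9.18 hours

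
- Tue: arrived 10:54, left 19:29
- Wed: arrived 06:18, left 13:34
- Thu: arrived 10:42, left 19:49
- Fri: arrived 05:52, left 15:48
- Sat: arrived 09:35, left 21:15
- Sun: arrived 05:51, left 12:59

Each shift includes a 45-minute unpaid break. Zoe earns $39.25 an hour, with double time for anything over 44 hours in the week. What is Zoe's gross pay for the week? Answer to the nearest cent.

$2135.20

Tue: 10:54–19:29 = 8 h 35 min; less 45 min break → 7 h 50 min
Wed: 06:18–13:34 = 7 h 16 min; less 45 min break → 6 h 31 min
Thu: 10:42–19:49 = 9 h 7 min; less 45 min break → 8 h 22 min
Fri: 05:52–15:48 = 9 h 56 min; less 45 min break → 9 h 11 min
Sat: 09:35–21:15 = 11 h 40 min; less 45 min break → 10 h 55 min
Sun: 05:51–12:59 = 7 h 8 min; less 45 min break → 6 h 23 min
Total worked: 49 h 12 min = 2952 min.
Regular 44 h 0 min = 2640 min at $39.25/h; overtime 5 h 12 min = 312 min at $78.50/h.
Pay = (2640 × $39.25 + 312 × $78.50) ÷ 60 = $2135.20.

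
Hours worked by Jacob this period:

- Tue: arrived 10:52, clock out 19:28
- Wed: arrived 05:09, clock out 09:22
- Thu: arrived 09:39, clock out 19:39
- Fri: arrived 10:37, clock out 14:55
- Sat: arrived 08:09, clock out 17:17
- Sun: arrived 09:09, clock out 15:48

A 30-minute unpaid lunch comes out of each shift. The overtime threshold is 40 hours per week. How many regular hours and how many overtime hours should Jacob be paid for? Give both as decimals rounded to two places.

Regular 39.90 hours, overtime 0.00 hours

Tue: 10:52–19:28 = 8 h 36 min; less 30 min break → 8 h 6 min
Wed: 05:09–09:22 = 4 h 13 min; less 30 min break → 3 h 43 min
Thu: 09:39–19:39 = 10 h 0 min; less 30 min break → 9 h 30 min
Fri: 10:37–14:55 = 4 h 18 min; less 30 min break → 3 h 48 min
Sat: 08:09–17:17 = 9 h 8 min; less 30 min break → 8 h 38 min
Sun: 09:09–15:48 = 6 h 39 min; less 30 min break → 6 h 9 min
Total worked: 39 h 54 min = 39.90 h.
Threshold 40 h → overtime 0 h 0 min, regular 39 h 54 min.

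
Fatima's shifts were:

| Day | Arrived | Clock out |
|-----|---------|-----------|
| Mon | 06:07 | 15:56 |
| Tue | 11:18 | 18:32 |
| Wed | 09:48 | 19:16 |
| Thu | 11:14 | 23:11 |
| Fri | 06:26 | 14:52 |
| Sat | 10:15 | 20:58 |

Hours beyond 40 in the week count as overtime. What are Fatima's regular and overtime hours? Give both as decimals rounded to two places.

Regular 40.00 hours, overtime 17.62 hours

Mon: 06:07–15:56 = 9 h 49 min
Tue: 11:18–18:32 = 7 h 14 min
Wed: 09:48–19:16 = 9 h 28 min
Thu: 11:14–23:11 = 11 h 57 min
Fri: 06:26–14:52 = 8 h 26 min
Sat: 10:15–20:58 = 10 h 43 min
Total worked: 57 h 37 min = 57.62 h.
Threshold 40 h → overtime 17 h 37 min, regular 40 h 0 min.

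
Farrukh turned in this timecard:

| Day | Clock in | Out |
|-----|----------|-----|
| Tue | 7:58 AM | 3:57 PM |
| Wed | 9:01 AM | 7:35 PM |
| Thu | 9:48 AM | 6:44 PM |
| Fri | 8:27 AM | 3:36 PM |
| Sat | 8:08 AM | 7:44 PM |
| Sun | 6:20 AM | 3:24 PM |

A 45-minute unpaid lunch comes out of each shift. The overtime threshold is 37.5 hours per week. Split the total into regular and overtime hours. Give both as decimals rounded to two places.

Tue: 7:58 AM–3:57 PM = 7 h 59 min; less 45 min break → 7 h 14 min
Wed: 9:01 AM–7:35 PM = 10 h 34 min; less 45 min break → 9 h 49 min
Thu: 9:48 AM–6:44 PM = 8 h 56 min; less 45 min break → 8 h 11 min
Fri: 8:27 AM–3:36 PM = 7 h 9 min; less 45 min break → 6 h 24 min
Sat: 8:08 AM–7:44 PM = 11 h 36 min; less 45 min break → 10 h 51 min
Sun: 6:20 AM–3:24 PM = 9 h 4 min; less 45 min break → 8 h 19 min
Total worked: 50 h 48 min = 50.80 h.
Threshold 37.5 h → overtime 13 h 18 min, regular 37 h 30 min.

Regular 37.50 hours, overtime 13.30 hours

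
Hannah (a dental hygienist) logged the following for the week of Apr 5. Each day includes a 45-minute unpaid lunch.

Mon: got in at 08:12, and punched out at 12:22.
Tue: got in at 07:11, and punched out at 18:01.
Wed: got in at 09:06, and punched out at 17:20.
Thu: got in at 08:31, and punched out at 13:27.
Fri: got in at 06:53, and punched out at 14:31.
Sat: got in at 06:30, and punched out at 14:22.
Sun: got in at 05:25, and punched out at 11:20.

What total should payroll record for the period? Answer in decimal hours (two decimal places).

Mon: 08:12–12:22 = 4 h 10 min; less 45 min break → 3 h 25 min
Tue: 07:11–18:01 = 10 h 50 min; less 45 min break → 10 h 5 min
Wed: 09:06–17:20 = 8 h 14 min; less 45 min break → 7 h 29 min
Thu: 08:31–13:27 = 4 h 56 min; less 45 min break → 4 h 11 min
Fri: 06:53–14:31 = 7 h 38 min; less 45 min break → 6 h 53 min
Sat: 06:30–14:22 = 7 h 52 min; less 45 min break → 7 h 7 min
Sun: 05:25–11:20 = 5 h 55 min; less 45 min break → 5 h 10 min
Total: 3 h 25 min + 10 h 5 min + 7 h 29 min + 4 h 11 min + 6 h 53 min + 7 h 7 min + 5 h 10 min = 44 h 20 min.

44.33 hours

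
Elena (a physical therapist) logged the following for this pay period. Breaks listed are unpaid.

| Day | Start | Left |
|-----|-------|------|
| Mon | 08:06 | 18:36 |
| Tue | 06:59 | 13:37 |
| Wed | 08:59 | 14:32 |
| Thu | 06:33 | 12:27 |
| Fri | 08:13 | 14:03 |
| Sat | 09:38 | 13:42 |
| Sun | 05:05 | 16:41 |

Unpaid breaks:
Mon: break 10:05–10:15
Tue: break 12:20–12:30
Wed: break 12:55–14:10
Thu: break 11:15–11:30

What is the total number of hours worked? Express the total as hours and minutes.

Mon: 08:06–18:36 = 10 h 30 min; less 10 min break → 10 h 20 min
Tue: 06:59–13:37 = 6 h 38 min; less 10 min break → 6 h 28 min
Wed: 08:59–14:32 = 5 h 33 min; less 75 min break → 4 h 18 min
Thu: 06:33–12:27 = 5 h 54 min; less 15 min break → 5 h 39 min
Fri: 08:13–14:03 = 5 h 50 min
Sat: 09:38–13:42 = 4 h 4 min
Sun: 05:05–16:41 = 11 h 36 min
Total: 10 h 20 min + 6 h 28 min + 4 h 18 min + 5 h 39 min + 5 h 50 min + 4 h 4 min + 11 h 36 min = 48 h 15 min.

48 h 15 min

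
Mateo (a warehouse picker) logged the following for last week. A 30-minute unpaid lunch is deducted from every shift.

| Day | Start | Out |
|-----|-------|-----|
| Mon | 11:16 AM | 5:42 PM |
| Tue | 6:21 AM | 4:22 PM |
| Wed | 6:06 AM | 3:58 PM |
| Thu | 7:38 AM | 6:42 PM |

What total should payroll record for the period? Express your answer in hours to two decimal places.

Mon: 11:16 AM–5:42 PM = 6 h 26 min; less 30 min break → 5 h 56 min
Tue: 6:21 AM–4:22 PM = 10 h 1 min; less 30 min break → 9 h 31 min
Wed: 6:06 AM–3:58 PM = 9 h 52 min; less 30 min break → 9 h 22 min
Thu: 7:38 AM–6:42 PM = 11 h 4 min; less 30 min break → 10 h 34 min
Total: 5 h 56 min + 9 h 31 min + 9 h 22 min + 10 h 34 min = 35 h 23 min.

35.38 hours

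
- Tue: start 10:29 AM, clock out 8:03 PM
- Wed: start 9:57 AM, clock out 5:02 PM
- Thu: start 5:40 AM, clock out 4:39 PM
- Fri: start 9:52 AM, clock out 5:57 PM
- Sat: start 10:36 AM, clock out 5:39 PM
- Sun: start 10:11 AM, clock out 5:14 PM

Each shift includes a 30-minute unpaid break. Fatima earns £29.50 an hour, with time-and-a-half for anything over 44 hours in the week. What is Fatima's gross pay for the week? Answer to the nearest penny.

Tue: 10:29 AM–8:03 PM = 9 h 34 min; less 30 min break → 9 h 4 min
Wed: 9:57 AM–5:02 PM = 7 h 5 min; less 30 min break → 6 h 35 min
Thu: 5:40 AM–4:39 PM = 10 h 59 min; less 30 min break → 10 h 29 min
Fri: 9:52 AM–5:57 PM = 8 h 5 min; less 30 min break → 7 h 35 min
Sat: 10:36 AM–5:39 PM = 7 h 3 min; less 30 min break → 6 h 33 min
Sun: 10:11 AM–5:14 PM = 7 h 3 min; less 30 min break → 6 h 33 min
Total worked: 46 h 49 min = 2809 min.
Regular 44 h 0 min = 2640 min at £29.50/h; overtime 2 h 49 min = 169 min at £44.25/h.
Pay = (2640 × £29.50 + 169 × £44.25) ÷ 60 = £1422.64.

£1422.64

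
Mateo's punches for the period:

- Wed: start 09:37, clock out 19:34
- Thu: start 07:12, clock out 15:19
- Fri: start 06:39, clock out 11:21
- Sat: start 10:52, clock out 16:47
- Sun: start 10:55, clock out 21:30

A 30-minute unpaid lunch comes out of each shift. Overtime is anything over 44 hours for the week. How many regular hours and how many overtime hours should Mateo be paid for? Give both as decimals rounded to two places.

Wed: 09:37–19:34 = 9 h 57 min; less 30 min break → 9 h 27 min
Thu: 07:12–15:19 = 8 h 7 min; less 30 min break → 7 h 37 min
Fri: 06:39–11:21 = 4 h 42 min; less 30 min break → 4 h 12 min
Sat: 10:52–16:47 = 5 h 55 min; less 30 min break → 5 h 25 min
Sun: 10:55–21:30 = 10 h 35 min; less 30 min break → 10 h 5 min
Total worked: 36 h 46 min = 36.77 h.
Threshold 44 h → overtime 0 h 0 min, regular 36 h 46 min.

Regular 36.77 hours, overtime 0.00 hours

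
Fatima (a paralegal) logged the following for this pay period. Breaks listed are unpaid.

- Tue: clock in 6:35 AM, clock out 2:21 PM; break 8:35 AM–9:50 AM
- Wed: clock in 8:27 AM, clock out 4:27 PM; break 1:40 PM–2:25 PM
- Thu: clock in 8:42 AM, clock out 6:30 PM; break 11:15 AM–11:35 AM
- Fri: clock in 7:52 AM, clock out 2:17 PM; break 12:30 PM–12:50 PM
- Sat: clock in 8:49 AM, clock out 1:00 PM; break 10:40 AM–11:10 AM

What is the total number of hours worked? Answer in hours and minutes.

33 h 0 min

Tue: 6:35 AM–2:21 PM = 7 h 46 min; less 75 min break → 6 h 31 min
Wed: 8:27 AM–4:27 PM = 8 h 0 min; less 45 min break → 7 h 15 min
Thu: 8:42 AM–6:30 PM = 9 h 48 min; less 20 min break → 9 h 28 min
Fri: 7:52 AM–2:17 PM = 6 h 25 min; less 20 min break → 6 h 5 min
Sat: 8:49 AM–1:00 PM = 4 h 11 min; less 30 min break → 3 h 41 min
Total: 6 h 31 min + 7 h 15 min + 9 h 28 min + 6 h 5 min + 3 h 41 min = 33 h 0 min.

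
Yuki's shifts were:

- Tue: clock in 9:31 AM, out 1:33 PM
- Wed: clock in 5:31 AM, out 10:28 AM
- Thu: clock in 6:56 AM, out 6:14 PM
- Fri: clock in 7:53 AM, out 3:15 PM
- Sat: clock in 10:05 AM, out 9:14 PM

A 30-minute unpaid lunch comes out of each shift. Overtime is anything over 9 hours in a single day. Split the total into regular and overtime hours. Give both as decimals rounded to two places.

Regular 32.85 hours, overtime 3.45 hours

Tue: 9:31 AM–1:33 PM = 4 h 2 min; less 30 min break → 3 h 32 min
Wed: 5:31 AM–10:28 AM = 4 h 57 min; less 30 min break → 4 h 27 min
Thu: 6:56 AM–6:14 PM = 11 h 18 min; less 30 min break → 10 h 48 min
Fri: 7:53 AM–3:15 PM = 7 h 22 min; less 30 min break → 6 h 52 min
Sat: 10:05 AM–9:14 PM = 11 h 9 min; less 30 min break → 10 h 39 min
Tue reg 3 h 32 min / OT 0 h 0 min; Wed reg 4 h 27 min / OT 0 h 0 min; Thu reg 9 h 0 min / OT 1 h 48 min; Fri reg 6 h 52 min / OT 0 h 0 min; Sat reg 9 h 0 min / OT 1 h 39 min.
Totals: regular 32 h 51 min, overtime 3 h 27 min.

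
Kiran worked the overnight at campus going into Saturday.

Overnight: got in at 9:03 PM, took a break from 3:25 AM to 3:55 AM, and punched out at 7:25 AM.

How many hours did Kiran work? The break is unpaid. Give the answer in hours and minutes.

9 h 52 min

Overnight: 9:03 PM → midnight = 2 h 57 min; midnight → 7:25 AM = 7 h 25 min; span 10 h 22 min; less 30 min break → 9 h 52 min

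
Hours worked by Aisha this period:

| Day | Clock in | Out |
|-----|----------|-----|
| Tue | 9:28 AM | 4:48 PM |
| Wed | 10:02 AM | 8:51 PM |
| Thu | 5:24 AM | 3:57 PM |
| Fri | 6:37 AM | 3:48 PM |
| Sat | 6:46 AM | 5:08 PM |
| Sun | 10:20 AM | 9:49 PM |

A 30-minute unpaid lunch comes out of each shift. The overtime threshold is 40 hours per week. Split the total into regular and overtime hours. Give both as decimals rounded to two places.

Tue: 9:28 AM–4:48 PM = 7 h 20 min; less 30 min break → 6 h 50 min
Wed: 10:02 AM–8:51 PM = 10 h 49 min; less 30 min break → 10 h 19 min
Thu: 5:24 AM–3:57 PM = 10 h 33 min; less 30 min break → 10 h 3 min
Fri: 6:37 AM–3:48 PM = 9 h 11 min; less 30 min break → 8 h 41 min
Sat: 6:46 AM–5:08 PM = 10 h 22 min; less 30 min break → 9 h 52 min
Sun: 10:20 AM–9:49 PM = 11 h 29 min; less 30 min break → 10 h 59 min
Total worked: 56 h 44 min = 56.73 h.
Threshold 40 h → overtime 16 h 44 min, regular 40 h 0 min.

Regular 40.00 hours, overtime 16.73 hours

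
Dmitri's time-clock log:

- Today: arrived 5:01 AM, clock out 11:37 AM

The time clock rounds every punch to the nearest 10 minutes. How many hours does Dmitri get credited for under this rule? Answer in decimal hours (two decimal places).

Today: in 5:01 AM→5:00 AM, out 11:37 AM→11:40 AM; 6 h 40 min

6.67 hours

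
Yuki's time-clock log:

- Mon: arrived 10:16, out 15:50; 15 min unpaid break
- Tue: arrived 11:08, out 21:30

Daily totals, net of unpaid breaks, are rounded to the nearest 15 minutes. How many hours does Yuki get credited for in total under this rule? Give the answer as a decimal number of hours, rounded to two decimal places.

Mon: 10:16–15:50 = 5 h 34 min − 15 min = 5 h 19 min → rounds to 5 h 15 min
Tue: 11:08–21:30 = 10 h 22 min → rounds to 10 h 15 min
Total credited: 15 h 30 min.

15.50 hours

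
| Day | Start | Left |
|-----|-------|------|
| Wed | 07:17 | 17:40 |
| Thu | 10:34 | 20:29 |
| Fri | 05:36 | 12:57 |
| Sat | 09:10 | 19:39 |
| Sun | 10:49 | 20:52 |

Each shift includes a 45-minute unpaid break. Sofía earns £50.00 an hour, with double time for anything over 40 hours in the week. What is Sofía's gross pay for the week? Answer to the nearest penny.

Wed: 07:17–17:40 = 10 h 23 min; less 45 min break → 9 h 38 min
Thu: 10:34–20:29 = 9 h 55 min; less 45 min break → 9 h 10 min
Fri: 05:36–12:57 = 7 h 21 min; less 45 min break → 6 h 36 min
Sat: 09:10–19:39 = 10 h 29 min; less 45 min break → 9 h 44 min
Sun: 10:49–20:52 = 10 h 3 min; less 45 min break → 9 h 18 min
Total worked: 44 h 26 min = 2666 min.
Regular 40 h 0 min = 2400 min at £50.00/h; overtime 4 h 26 min = 266 min at £100.00/h.
Pay = (2400 × £50.00 + 266 × £100.00) ÷ 60 = £2443.33.

£2443.33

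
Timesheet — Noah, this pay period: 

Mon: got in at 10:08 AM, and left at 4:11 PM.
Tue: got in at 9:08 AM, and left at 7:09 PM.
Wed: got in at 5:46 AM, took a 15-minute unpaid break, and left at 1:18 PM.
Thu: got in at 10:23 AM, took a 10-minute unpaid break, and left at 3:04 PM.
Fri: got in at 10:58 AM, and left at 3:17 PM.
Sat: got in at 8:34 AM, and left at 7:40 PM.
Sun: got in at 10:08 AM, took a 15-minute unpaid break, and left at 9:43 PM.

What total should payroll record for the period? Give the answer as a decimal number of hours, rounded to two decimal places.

Mon: 10:08 AM–4:11 PM = 6 h 3 min
Tue: 9:08 AM–7:09 PM = 10 h 1 min
Wed: 5:46 AM–1:18 PM = 7 h 32 min; less 15 min break → 7 h 17 min
Thu: 10:23 AM–3:04 PM = 4 h 41 min; less 10 min break → 4 h 31 min
Fri: 10:58 AM–3:17 PM = 4 h 19 min
Sat: 8:34 AM–7:40 PM = 11 h 6 min
Sun: 10:08 AM–9:43 PM = 11 h 35 min; less 15 min break → 11 h 20 min
Total: 6 h 3 min + 10 h 1 min + 7 h 17 min + 4 h 31 min + 4 h 19 min + 11 h 6 min + 11 h 20 min = 54 h 37 min.

54.62 hours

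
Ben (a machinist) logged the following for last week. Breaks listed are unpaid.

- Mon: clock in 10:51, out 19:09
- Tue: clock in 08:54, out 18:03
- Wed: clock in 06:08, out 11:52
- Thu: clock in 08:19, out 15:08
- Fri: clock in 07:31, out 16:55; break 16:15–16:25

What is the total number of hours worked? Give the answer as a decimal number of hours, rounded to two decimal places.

Mon: 10:51–19:09 = 8 h 18 min
Tue: 08:54–18:03 = 9 h 9 min
Wed: 06:08–11:52 = 5 h 44 min
Thu: 08:19–15:08 = 6 h 49 min
Fri: 07:31–16:55 = 9 h 24 min; less 10 min break → 9 h 14 min
Total: 8 h 18 min + 9 h 9 min + 5 h 44 min + 6 h 49 min + 9 h 14 min = 39 h 14 min.

39.23 hours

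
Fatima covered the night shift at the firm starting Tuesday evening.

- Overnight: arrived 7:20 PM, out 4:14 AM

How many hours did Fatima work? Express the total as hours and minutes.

Overnight: 7:20 PM → midnight = 4 h 40 min; midnight → 4:14 AM = 4 h 14 min; span 8 h 54 min

8 h 54 min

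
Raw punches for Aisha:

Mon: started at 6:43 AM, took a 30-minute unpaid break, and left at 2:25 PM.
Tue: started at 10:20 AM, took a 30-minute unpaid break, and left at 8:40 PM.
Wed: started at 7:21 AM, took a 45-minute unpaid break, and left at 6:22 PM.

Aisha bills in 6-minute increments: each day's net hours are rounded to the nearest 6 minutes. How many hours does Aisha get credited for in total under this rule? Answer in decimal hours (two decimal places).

Mon: 6:43 AM–2:25 PM = 7 h 42 min − 30 min = 7 h 12 min → rounds to 7 h 12 min
Tue: 10:20 AM–8:40 PM = 10 h 20 min − 30 min = 9 h 50 min → rounds to 9 h 48 min
Wed: 7:21 AM–6:22 PM = 11 h 1 min − 45 min = 10 h 16 min → rounds to 10 h 18 min
Total credited: 27 h 18 min.

27.30 hours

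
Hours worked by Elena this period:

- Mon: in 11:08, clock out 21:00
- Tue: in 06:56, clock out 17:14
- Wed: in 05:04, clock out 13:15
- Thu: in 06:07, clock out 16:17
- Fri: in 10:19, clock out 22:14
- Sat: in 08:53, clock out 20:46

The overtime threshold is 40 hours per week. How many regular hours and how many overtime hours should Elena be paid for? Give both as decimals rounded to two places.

Regular 40.00 hours, overtime 22.32 hours

Mon: 11:08–21:00 = 9 h 52 min
Tue: 06:56–17:14 = 10 h 18 min
Wed: 05:04–13:15 = 8 h 11 min
Thu: 06:07–16:17 = 10 h 10 min
Fri: 10:19–22:14 = 11 h 55 min
Sat: 08:53–20:46 = 11 h 53 min
Total worked: 62 h 19 min = 62.32 h.
Threshold 40 h → overtime 22 h 19 min, regular 40 h 0 min.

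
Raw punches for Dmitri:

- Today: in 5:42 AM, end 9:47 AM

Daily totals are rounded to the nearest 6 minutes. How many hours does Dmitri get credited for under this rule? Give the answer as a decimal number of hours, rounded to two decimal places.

Today: 5:42 AM–9:47 AM = 4 h 5 min → rounds to 4 h 6 min

4.10 hours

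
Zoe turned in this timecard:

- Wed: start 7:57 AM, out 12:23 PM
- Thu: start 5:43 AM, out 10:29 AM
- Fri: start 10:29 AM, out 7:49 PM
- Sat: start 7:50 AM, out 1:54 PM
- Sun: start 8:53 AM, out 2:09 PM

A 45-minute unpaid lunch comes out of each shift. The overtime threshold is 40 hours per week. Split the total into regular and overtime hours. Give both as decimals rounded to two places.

Wed: 7:57 AM–12:23 PM = 4 h 26 min; less 45 min break → 3 h 41 min
Thu: 5:43 AM–10:29 AM = 4 h 46 min; less 45 min break → 4 h 1 min
Fri: 10:29 AM–7:49 PM = 9 h 20 min; less 45 min break → 8 h 35 min
Sat: 7:50 AM–1:54 PM = 6 h 4 min; less 45 min break → 5 h 19 min
Sun: 8:53 AM–2:09 PM = 5 h 16 min; less 45 min break → 4 h 31 min
Total worked: 26 h 7 min = 26.12 h.
Threshold 40 h → overtime 0 h 0 min, regular 26 h 7 min.

Regular 26.12 hours, overtime 0.00 hours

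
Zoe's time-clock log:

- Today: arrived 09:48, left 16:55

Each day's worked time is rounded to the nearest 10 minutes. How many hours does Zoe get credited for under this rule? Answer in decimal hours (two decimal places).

Today: 09:48–16:55 = 7 h 7 min → rounds to 7 h 10 min

7.17 hours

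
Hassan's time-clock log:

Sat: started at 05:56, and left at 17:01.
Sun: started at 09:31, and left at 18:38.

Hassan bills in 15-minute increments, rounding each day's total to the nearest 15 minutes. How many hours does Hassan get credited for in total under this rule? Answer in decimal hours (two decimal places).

20.00 hours

Sat: 05:56–17:01 = 11 h 5 min → rounds to 11 h 0 min
Sun: 09:31–18:38 = 9 h 7 min → rounds to 9 h 0 min
Total credited: 20 h 0 min.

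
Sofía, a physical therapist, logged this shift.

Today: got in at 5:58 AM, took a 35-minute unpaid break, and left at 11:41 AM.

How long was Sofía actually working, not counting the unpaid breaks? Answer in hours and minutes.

5 h 8 min

Today: 5:58 AM–11:41 AM = 5 h 43 min; less 35 min break → 5 h 8 min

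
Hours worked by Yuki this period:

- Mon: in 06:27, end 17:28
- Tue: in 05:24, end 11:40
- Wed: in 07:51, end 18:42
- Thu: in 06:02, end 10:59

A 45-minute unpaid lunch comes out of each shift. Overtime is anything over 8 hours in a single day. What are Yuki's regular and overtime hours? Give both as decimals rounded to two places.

Mon: 06:27–17:28 = 11 h 1 min; less 45 min break → 10 h 16 min
Tue: 05:24–11:40 = 6 h 16 min; less 45 min break → 5 h 31 min
Wed: 07:51–18:42 = 10 h 51 min; less 45 min break → 10 h 6 min
Thu: 06:02–10:59 = 4 h 57 min; less 45 min break → 4 h 12 min
Mon reg 8 h 0 min / OT 2 h 16 min; Tue reg 5 h 31 min / OT 0 h 0 min; Wed reg 8 h 0 min / OT 2 h 6 min; Thu reg 4 h 12 min / OT 0 h 0 min.
Totals: regular 25 h 43 min, overtime 4 h 22 min.

Regular 25.72 hours, overtime 4.37 hours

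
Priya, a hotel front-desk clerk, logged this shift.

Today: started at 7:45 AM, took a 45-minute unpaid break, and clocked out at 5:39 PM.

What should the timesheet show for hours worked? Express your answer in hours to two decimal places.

9.15 hours

Today: 7:45 AM–5:39 PM = 9 h 54 min; less 45 min break → 9 h 9 min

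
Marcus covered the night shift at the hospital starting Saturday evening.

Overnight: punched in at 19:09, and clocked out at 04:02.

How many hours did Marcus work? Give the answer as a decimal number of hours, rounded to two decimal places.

8.88 hours

Overnight: 19:09 → midnight = 4 h 51 min; midnight → 04:02 = 4 h 2 min; span 8 h 53 min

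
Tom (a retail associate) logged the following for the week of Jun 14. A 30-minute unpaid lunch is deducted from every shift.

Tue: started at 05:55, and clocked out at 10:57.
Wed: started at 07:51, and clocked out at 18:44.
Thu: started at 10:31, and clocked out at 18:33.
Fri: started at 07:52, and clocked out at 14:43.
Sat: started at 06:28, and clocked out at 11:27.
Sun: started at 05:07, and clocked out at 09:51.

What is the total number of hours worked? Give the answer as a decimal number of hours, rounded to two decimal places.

Tue: 05:55–10:57 = 5 h 2 min; less 30 min break → 4 h 32 min
Wed: 07:51–18:44 = 10 h 53 min; less 30 min break → 10 h 23 min
Thu: 10:31–18:33 = 8 h 2 min; less 30 min break → 7 h 32 min
Fri: 07:52–14:43 = 6 h 51 min; less 30 min break → 6 h 21 min
Sat: 06:28–11:27 = 4 h 59 min; less 30 min break → 4 h 29 min
Sun: 05:07–09:51 = 4 h 44 min; less 30 min break → 4 h 14 min
Total: 4 h 32 min + 10 h 23 min + 7 h 32 min + 6 h 21 min + 4 h 29 min + 4 h 14 min = 37 h 31 min.

37.52 hours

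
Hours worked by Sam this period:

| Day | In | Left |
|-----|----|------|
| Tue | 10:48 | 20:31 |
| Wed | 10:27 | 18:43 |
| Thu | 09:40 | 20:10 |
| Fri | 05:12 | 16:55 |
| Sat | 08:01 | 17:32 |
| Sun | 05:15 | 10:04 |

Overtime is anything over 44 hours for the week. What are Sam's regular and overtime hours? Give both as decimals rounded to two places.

Regular 44.00 hours, overtime 10.53 hours

Tue: 10:48–20:31 = 9 h 43 min
Wed: 10:27–18:43 = 8 h 16 min
Thu: 09:40–20:10 = 10 h 30 min
Fri: 05:12–16:55 = 11 h 43 min
Sat: 08:01–17:32 = 9 h 31 min
Sun: 05:15–10:04 = 4 h 49 min
Total worked: 54 h 32 min = 54.53 h.
Threshold 44 h → overtime 10 h 32 min, regular 44 h 0 min.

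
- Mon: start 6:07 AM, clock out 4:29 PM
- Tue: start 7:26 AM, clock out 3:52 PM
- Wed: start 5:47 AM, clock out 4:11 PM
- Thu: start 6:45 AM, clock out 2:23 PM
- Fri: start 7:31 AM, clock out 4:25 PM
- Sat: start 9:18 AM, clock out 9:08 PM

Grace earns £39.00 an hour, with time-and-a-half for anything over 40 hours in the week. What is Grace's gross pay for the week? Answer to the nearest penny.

£2587.65

Mon: 6:07 AM–4:29 PM = 10 h 22 min
Tue: 7:26 AM–3:52 PM = 8 h 26 min
Wed: 5:47 AM–4:11 PM = 10 h 24 min
Thu: 6:45 AM–2:23 PM = 7 h 38 min
Fri: 7:31 AM–4:25 PM = 8 h 54 min
Sat: 9:18 AM–9:08 PM = 11 h 50 min
Total worked: 57 h 34 min = 3454 min.
Regular 40 h 0 min = 2400 min at £39.00/h; overtime 17 h 34 min = 1054 min at £58.50/h.
Pay = (2400 × £39.00 + 1054 × £58.50) ÷ 60 = £2587.65.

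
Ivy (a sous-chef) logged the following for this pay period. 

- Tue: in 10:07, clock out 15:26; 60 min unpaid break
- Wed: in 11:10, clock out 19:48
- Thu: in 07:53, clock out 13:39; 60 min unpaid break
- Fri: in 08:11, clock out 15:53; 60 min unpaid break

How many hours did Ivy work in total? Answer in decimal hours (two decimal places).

Tue: 10:07–15:26 = 5 h 19 min; less 60 min break → 4 h 19 min
Wed: 11:10–19:48 = 8 h 38 min
Thu: 07:53–13:39 = 5 h 46 min; less 60 min break → 4 h 46 min
Fri: 08:11–15:53 = 7 h 42 min; less 60 min break → 6 h 42 min
Total: 4 h 19 min + 8 h 38 min + 4 h 46 min + 6 h 42 min = 24 h 25 min.

24.42 hours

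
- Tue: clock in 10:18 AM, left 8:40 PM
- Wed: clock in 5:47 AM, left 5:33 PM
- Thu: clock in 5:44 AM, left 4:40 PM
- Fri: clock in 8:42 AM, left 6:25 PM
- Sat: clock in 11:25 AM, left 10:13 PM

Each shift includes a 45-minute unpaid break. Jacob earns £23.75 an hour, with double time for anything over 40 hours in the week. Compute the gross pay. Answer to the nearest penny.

£1417.08

Tue: 10:18 AM–8:40 PM = 10 h 22 min; less 45 min break → 9 h 37 min
Wed: 5:47 AM–5:33 PM = 11 h 46 min; less 45 min break → 11 h 1 min
Thu: 5:44 AM–4:40 PM = 10 h 56 min; less 45 min break → 10 h 11 min
Fri: 8:42 AM–6:25 PM = 9 h 43 min; less 45 min break → 8 h 58 min
Sat: 11:25 AM–10:13 PM = 10 h 48 min; less 45 min break → 10 h 3 min
Total worked: 49 h 50 min = 2990 min.
Regular 40 h 0 min = 2400 min at £23.75/h; overtime 9 h 50 min = 590 min at £47.50/h.
Pay = (2400 × £23.75 + 590 × £47.50) ÷ 60 = £1417.08.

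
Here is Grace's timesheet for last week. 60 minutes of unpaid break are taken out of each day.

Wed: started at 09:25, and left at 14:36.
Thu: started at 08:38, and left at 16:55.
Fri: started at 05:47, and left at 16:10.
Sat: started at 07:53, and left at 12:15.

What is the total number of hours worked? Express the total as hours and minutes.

24 h 13 min

Wed: 09:25–14:36 = 5 h 11 min; less 60 min break → 4 h 11 min
Thu: 08:38–16:55 = 8 h 17 min; less 60 min break → 7 h 17 min
Fri: 05:47–16:10 = 10 h 23 min; less 60 min break → 9 h 23 min
Sat: 07:53–12:15 = 4 h 22 min; less 60 min break → 3 h 22 min
Total: 4 h 11 min + 7 h 17 min + 9 h 23 min + 3 h 22 min = 24 h 13 min.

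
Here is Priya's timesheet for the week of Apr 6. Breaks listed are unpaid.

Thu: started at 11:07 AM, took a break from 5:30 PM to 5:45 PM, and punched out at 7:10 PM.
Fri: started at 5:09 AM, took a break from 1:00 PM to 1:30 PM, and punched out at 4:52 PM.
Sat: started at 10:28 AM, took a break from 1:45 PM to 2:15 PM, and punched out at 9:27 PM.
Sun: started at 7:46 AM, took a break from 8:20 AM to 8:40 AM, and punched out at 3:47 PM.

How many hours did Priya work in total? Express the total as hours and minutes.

Thu: 11:07 AM–7:10 PM = 8 h 3 min; less 15 min break → 7 h 48 min
Fri: 5:09 AM–4:52 PM = 11 h 43 min; less 30 min break → 11 h 13 min
Sat: 10:28 AM–9:27 PM = 10 h 59 min; less 30 min break → 10 h 29 min
Sun: 7:46 AM–3:47 PM = 8 h 1 min; less 20 min break → 7 h 41 min
Total: 7 h 48 min + 11 h 13 min + 10 h 29 min + 7 h 41 min = 37 h 11 min.

37 h 11 min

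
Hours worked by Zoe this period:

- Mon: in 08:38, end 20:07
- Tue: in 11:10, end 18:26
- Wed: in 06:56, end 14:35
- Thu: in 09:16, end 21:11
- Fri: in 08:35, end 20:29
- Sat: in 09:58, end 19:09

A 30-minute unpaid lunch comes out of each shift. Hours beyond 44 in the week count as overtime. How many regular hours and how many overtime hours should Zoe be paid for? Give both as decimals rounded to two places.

Mon: 08:38–20:07 = 11 h 29 min; less 30 min break → 10 h 59 min
Tue: 11:10–18:26 = 7 h 16 min; less 30 min break → 6 h 46 min
Wed: 06:56–14:35 = 7 h 39 min; less 30 min break → 7 h 9 min
Thu: 09:16–21:11 = 11 h 55 min; less 30 min break → 11 h 25 min
Fri: 08:35–20:29 = 11 h 54 min; less 30 min break → 11 h 24 min
Sat: 09:58–19:09 = 9 h 11 min; less 30 min break → 8 h 41 min
Total worked: 56 h 24 min = 56.40 h.
Threshold 44 h → overtime 12 h 24 min, regular 44 h 0 min.

Regular 44.00 hours, overtime 12.40 hours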